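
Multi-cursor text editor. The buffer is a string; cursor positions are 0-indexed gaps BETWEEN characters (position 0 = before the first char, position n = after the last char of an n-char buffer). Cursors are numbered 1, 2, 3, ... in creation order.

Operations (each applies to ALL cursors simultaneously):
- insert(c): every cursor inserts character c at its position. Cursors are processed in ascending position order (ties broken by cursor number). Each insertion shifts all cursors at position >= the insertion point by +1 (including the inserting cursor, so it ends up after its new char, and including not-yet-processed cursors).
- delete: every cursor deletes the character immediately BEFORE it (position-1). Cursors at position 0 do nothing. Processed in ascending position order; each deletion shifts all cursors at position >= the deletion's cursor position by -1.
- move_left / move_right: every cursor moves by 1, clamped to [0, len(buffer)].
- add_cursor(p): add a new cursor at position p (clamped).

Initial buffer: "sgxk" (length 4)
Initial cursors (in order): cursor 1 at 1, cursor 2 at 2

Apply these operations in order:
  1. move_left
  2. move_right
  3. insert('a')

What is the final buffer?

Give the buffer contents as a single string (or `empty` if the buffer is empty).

After op 1 (move_left): buffer="sgxk" (len 4), cursors c1@0 c2@1, authorship ....
After op 2 (move_right): buffer="sgxk" (len 4), cursors c1@1 c2@2, authorship ....
After op 3 (insert('a')): buffer="sagaxk" (len 6), cursors c1@2 c2@4, authorship .1.2..

Answer: sagaxk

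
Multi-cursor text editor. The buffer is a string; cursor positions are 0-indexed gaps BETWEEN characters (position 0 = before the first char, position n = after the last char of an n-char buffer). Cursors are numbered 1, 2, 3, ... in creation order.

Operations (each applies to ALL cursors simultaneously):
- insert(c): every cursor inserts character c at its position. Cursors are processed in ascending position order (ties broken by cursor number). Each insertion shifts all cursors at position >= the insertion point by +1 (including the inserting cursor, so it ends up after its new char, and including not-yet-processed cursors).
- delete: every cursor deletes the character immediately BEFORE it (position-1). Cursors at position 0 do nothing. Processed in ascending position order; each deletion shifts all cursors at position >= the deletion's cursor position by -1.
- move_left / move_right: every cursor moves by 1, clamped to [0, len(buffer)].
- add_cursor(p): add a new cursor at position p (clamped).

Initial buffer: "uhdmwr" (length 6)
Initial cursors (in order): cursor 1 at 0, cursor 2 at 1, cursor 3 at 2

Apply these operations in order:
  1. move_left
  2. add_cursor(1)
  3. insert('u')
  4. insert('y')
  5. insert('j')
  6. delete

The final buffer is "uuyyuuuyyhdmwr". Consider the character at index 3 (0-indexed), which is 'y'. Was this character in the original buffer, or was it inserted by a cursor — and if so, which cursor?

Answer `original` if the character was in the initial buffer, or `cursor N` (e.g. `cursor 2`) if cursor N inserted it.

After op 1 (move_left): buffer="uhdmwr" (len 6), cursors c1@0 c2@0 c3@1, authorship ......
After op 2 (add_cursor(1)): buffer="uhdmwr" (len 6), cursors c1@0 c2@0 c3@1 c4@1, authorship ......
After op 3 (insert('u')): buffer="uuuuuhdmwr" (len 10), cursors c1@2 c2@2 c3@5 c4@5, authorship 12.34.....
After op 4 (insert('y')): buffer="uuyyuuuyyhdmwr" (len 14), cursors c1@4 c2@4 c3@9 c4@9, authorship 1212.3434.....
After op 5 (insert('j')): buffer="uuyyjjuuuyyjjhdmwr" (len 18), cursors c1@6 c2@6 c3@13 c4@13, authorship 121212.343434.....
After op 6 (delete): buffer="uuyyuuuyyhdmwr" (len 14), cursors c1@4 c2@4 c3@9 c4@9, authorship 1212.3434.....
Authorship (.=original, N=cursor N): 1 2 1 2 . 3 4 3 4 . . . . .
Index 3: author = 2

Answer: cursor 2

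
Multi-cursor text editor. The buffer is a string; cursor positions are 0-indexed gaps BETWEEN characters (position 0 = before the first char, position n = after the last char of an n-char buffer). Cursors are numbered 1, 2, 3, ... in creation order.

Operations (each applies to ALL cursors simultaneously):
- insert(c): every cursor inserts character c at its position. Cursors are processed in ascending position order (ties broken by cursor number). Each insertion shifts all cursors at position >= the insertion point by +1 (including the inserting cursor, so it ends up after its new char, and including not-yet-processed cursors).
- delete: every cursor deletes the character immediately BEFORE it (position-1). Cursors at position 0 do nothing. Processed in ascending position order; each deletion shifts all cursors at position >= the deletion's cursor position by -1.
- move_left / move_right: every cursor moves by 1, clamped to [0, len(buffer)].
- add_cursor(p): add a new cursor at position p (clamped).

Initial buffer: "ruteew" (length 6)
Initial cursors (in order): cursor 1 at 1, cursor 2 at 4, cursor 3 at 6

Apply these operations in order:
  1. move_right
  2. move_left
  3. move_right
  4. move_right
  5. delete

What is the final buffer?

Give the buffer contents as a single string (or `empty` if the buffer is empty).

After op 1 (move_right): buffer="ruteew" (len 6), cursors c1@2 c2@5 c3@6, authorship ......
After op 2 (move_left): buffer="ruteew" (len 6), cursors c1@1 c2@4 c3@5, authorship ......
After op 3 (move_right): buffer="ruteew" (len 6), cursors c1@2 c2@5 c3@6, authorship ......
After op 4 (move_right): buffer="ruteew" (len 6), cursors c1@3 c2@6 c3@6, authorship ......
After op 5 (delete): buffer="rue" (len 3), cursors c1@2 c2@3 c3@3, authorship ...

Answer: rue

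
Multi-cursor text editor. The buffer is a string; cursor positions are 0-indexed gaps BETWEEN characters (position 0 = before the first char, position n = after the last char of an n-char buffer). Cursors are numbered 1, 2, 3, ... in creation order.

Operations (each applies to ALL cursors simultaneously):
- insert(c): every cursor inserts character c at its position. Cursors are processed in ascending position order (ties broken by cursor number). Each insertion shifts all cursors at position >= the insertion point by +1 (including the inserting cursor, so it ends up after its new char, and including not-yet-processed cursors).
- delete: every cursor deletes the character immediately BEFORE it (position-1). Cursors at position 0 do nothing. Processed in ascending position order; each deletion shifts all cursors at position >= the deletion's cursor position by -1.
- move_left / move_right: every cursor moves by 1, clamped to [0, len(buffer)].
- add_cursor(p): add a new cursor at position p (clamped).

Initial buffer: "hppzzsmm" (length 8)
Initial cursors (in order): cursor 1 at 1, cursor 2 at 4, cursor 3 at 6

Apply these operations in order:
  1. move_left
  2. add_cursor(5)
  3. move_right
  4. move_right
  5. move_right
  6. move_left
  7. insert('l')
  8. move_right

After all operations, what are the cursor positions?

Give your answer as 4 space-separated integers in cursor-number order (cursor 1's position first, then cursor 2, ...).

After op 1 (move_left): buffer="hppzzsmm" (len 8), cursors c1@0 c2@3 c3@5, authorship ........
After op 2 (add_cursor(5)): buffer="hppzzsmm" (len 8), cursors c1@0 c2@3 c3@5 c4@5, authorship ........
After op 3 (move_right): buffer="hppzzsmm" (len 8), cursors c1@1 c2@4 c3@6 c4@6, authorship ........
After op 4 (move_right): buffer="hppzzsmm" (len 8), cursors c1@2 c2@5 c3@7 c4@7, authorship ........
After op 5 (move_right): buffer="hppzzsmm" (len 8), cursors c1@3 c2@6 c3@8 c4@8, authorship ........
After op 6 (move_left): buffer="hppzzsmm" (len 8), cursors c1@2 c2@5 c3@7 c4@7, authorship ........
After op 7 (insert('l')): buffer="hplpzzlsmllm" (len 12), cursors c1@3 c2@7 c3@11 c4@11, authorship ..1...2..34.
After op 8 (move_right): buffer="hplpzzlsmllm" (len 12), cursors c1@4 c2@8 c3@12 c4@12, authorship ..1...2..34.

Answer: 4 8 12 12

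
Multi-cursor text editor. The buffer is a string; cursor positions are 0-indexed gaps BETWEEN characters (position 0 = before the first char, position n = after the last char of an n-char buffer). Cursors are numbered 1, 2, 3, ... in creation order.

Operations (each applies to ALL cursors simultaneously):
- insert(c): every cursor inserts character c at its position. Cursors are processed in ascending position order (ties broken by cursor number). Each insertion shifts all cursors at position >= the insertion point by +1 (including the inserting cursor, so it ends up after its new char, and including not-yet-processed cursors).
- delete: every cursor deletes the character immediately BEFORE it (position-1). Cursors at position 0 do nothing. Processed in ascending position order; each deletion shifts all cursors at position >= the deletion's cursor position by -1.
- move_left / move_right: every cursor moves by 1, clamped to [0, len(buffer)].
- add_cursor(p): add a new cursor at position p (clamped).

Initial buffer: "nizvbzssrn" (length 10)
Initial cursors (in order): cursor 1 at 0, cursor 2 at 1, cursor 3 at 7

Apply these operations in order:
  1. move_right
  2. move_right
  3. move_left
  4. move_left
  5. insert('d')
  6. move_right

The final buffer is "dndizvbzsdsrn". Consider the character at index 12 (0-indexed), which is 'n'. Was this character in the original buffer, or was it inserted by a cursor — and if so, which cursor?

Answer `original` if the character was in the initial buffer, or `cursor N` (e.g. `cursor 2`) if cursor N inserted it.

After op 1 (move_right): buffer="nizvbzssrn" (len 10), cursors c1@1 c2@2 c3@8, authorship ..........
After op 2 (move_right): buffer="nizvbzssrn" (len 10), cursors c1@2 c2@3 c3@9, authorship ..........
After op 3 (move_left): buffer="nizvbzssrn" (len 10), cursors c1@1 c2@2 c3@8, authorship ..........
After op 4 (move_left): buffer="nizvbzssrn" (len 10), cursors c1@0 c2@1 c3@7, authorship ..........
After op 5 (insert('d')): buffer="dndizvbzsdsrn" (len 13), cursors c1@1 c2@3 c3@10, authorship 1.2......3...
After op 6 (move_right): buffer="dndizvbzsdsrn" (len 13), cursors c1@2 c2@4 c3@11, authorship 1.2......3...
Authorship (.=original, N=cursor N): 1 . 2 . . . . . . 3 . . .
Index 12: author = original

Answer: original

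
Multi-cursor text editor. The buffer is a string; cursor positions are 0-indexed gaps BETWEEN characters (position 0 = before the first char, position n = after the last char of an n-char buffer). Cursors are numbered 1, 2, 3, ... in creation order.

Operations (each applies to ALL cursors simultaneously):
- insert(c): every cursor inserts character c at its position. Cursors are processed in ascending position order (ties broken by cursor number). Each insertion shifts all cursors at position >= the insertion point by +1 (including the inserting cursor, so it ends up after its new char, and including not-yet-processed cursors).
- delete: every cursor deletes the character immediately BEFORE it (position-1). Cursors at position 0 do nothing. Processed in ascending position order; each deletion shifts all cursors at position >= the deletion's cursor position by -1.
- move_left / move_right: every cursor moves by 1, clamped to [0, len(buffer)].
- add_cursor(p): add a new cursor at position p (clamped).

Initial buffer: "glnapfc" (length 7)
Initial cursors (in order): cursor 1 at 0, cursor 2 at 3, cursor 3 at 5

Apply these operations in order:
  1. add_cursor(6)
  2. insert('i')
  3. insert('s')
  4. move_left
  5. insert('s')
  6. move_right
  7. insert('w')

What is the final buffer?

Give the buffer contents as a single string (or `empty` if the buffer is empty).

After op 1 (add_cursor(6)): buffer="glnapfc" (len 7), cursors c1@0 c2@3 c3@5 c4@6, authorship .......
After op 2 (insert('i')): buffer="iglniapific" (len 11), cursors c1@1 c2@5 c3@8 c4@10, authorship 1...2..3.4.
After op 3 (insert('s')): buffer="isglnisapisfisc" (len 15), cursors c1@2 c2@7 c3@11 c4@14, authorship 11...22..33.44.
After op 4 (move_left): buffer="isglnisapisfisc" (len 15), cursors c1@1 c2@6 c3@10 c4@13, authorship 11...22..33.44.
After op 5 (insert('s')): buffer="issglnissapissfissc" (len 19), cursors c1@2 c2@8 c3@13 c4@17, authorship 111...222..333.444.
After op 6 (move_right): buffer="issglnissapissfissc" (len 19), cursors c1@3 c2@9 c3@14 c4@18, authorship 111...222..333.444.
After op 7 (insert('w')): buffer="isswglnisswapisswfisswc" (len 23), cursors c1@4 c2@11 c3@17 c4@22, authorship 1111...2222..3333.4444.

Answer: isswglnisswapisswfisswc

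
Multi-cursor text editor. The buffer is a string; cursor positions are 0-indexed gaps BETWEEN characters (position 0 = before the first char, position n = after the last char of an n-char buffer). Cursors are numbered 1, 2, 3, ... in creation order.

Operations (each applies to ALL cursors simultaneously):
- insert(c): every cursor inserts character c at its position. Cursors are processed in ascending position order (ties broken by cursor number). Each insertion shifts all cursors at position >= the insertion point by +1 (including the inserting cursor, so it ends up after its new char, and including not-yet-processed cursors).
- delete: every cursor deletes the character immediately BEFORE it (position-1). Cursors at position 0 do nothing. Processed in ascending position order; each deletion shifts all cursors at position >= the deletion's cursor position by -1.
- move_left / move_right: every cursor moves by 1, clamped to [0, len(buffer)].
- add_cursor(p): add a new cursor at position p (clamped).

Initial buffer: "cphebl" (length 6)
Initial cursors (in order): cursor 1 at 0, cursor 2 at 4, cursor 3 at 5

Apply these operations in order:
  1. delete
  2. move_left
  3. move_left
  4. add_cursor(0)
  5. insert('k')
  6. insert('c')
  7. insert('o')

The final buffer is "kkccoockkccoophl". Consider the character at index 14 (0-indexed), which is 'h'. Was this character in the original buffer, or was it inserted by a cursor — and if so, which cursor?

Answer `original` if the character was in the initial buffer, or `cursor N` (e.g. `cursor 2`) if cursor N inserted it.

Answer: original

Derivation:
After op 1 (delete): buffer="cphl" (len 4), cursors c1@0 c2@3 c3@3, authorship ....
After op 2 (move_left): buffer="cphl" (len 4), cursors c1@0 c2@2 c3@2, authorship ....
After op 3 (move_left): buffer="cphl" (len 4), cursors c1@0 c2@1 c3@1, authorship ....
After op 4 (add_cursor(0)): buffer="cphl" (len 4), cursors c1@0 c4@0 c2@1 c3@1, authorship ....
After op 5 (insert('k')): buffer="kkckkphl" (len 8), cursors c1@2 c4@2 c2@5 c3@5, authorship 14.23...
After op 6 (insert('c')): buffer="kkccckkccphl" (len 12), cursors c1@4 c4@4 c2@9 c3@9, authorship 1414.2323...
After op 7 (insert('o')): buffer="kkccoockkccoophl" (len 16), cursors c1@6 c4@6 c2@13 c3@13, authorship 141414.232323...
Authorship (.=original, N=cursor N): 1 4 1 4 1 4 . 2 3 2 3 2 3 . . .
Index 14: author = original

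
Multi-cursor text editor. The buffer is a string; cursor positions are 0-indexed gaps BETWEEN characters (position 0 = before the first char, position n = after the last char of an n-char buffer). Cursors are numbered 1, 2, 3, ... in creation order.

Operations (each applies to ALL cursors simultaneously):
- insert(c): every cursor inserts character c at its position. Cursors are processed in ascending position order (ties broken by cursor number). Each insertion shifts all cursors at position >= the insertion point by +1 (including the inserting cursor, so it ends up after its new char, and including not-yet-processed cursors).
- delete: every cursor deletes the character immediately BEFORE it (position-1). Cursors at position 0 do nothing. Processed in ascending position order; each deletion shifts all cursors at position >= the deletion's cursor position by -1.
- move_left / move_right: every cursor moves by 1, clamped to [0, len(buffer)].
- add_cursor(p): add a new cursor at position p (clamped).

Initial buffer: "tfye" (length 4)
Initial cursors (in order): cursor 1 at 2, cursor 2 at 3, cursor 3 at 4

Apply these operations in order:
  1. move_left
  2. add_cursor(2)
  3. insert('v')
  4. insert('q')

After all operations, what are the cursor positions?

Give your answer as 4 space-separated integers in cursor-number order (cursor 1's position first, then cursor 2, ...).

Answer: 3 8 11 8

Derivation:
After op 1 (move_left): buffer="tfye" (len 4), cursors c1@1 c2@2 c3@3, authorship ....
After op 2 (add_cursor(2)): buffer="tfye" (len 4), cursors c1@1 c2@2 c4@2 c3@3, authorship ....
After op 3 (insert('v')): buffer="tvfvvyve" (len 8), cursors c1@2 c2@5 c4@5 c3@7, authorship .1.24.3.
After op 4 (insert('q')): buffer="tvqfvvqqyvqe" (len 12), cursors c1@3 c2@8 c4@8 c3@11, authorship .11.2424.33.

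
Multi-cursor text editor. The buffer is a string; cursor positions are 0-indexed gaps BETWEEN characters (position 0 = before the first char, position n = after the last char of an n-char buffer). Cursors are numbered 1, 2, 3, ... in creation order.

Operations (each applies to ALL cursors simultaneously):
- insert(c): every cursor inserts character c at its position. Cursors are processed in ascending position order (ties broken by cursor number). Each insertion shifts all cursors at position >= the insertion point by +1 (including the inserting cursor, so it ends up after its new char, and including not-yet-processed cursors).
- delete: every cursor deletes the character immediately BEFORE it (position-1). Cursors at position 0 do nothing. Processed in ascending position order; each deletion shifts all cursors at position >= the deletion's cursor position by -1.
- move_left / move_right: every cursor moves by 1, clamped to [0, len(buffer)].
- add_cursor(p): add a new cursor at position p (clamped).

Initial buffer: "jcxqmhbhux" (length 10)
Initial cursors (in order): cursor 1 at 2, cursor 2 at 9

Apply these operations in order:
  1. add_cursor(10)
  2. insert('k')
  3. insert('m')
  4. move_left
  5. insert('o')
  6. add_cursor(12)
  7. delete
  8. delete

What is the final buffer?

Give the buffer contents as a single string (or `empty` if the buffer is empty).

Answer: jcmxqmhbmxm

Derivation:
After op 1 (add_cursor(10)): buffer="jcxqmhbhux" (len 10), cursors c1@2 c2@9 c3@10, authorship ..........
After op 2 (insert('k')): buffer="jckxqmhbhukxk" (len 13), cursors c1@3 c2@11 c3@13, authorship ..1.......2.3
After op 3 (insert('m')): buffer="jckmxqmhbhukmxkm" (len 16), cursors c1@4 c2@13 c3@16, authorship ..11.......22.33
After op 4 (move_left): buffer="jckmxqmhbhukmxkm" (len 16), cursors c1@3 c2@12 c3@15, authorship ..11.......22.33
After op 5 (insert('o')): buffer="jckomxqmhbhukomxkom" (len 19), cursors c1@4 c2@14 c3@18, authorship ..111.......222.333
After op 6 (add_cursor(12)): buffer="jckomxqmhbhukomxkom" (len 19), cursors c1@4 c4@12 c2@14 c3@18, authorship ..111.......222.333
After op 7 (delete): buffer="jckmxqmhbhkmxkm" (len 15), cursors c1@3 c4@10 c2@11 c3@14, authorship ..11......22.33
After op 8 (delete): buffer="jcmxqmhbmxm" (len 11), cursors c1@2 c2@8 c4@8 c3@10, authorship ..1.....2.3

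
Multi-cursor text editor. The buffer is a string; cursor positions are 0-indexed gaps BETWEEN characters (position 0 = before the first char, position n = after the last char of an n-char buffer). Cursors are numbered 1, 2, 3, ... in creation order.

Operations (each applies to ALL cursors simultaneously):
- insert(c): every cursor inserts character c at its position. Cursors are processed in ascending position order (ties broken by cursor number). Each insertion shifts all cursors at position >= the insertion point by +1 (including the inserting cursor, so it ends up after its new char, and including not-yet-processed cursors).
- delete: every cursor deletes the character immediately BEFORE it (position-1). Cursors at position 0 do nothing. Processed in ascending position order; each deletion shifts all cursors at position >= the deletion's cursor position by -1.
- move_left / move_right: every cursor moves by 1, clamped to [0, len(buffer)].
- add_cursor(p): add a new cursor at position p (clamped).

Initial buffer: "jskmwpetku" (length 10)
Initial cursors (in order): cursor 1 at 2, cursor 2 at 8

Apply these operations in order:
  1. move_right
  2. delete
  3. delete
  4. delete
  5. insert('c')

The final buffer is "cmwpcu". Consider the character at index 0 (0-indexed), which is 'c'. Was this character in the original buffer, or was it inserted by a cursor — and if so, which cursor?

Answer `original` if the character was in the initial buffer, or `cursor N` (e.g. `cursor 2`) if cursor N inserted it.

Answer: cursor 1

Derivation:
After op 1 (move_right): buffer="jskmwpetku" (len 10), cursors c1@3 c2@9, authorship ..........
After op 2 (delete): buffer="jsmwpetu" (len 8), cursors c1@2 c2@7, authorship ........
After op 3 (delete): buffer="jmwpeu" (len 6), cursors c1@1 c2@5, authorship ......
After op 4 (delete): buffer="mwpu" (len 4), cursors c1@0 c2@3, authorship ....
After op 5 (insert('c')): buffer="cmwpcu" (len 6), cursors c1@1 c2@5, authorship 1...2.
Authorship (.=original, N=cursor N): 1 . . . 2 .
Index 0: author = 1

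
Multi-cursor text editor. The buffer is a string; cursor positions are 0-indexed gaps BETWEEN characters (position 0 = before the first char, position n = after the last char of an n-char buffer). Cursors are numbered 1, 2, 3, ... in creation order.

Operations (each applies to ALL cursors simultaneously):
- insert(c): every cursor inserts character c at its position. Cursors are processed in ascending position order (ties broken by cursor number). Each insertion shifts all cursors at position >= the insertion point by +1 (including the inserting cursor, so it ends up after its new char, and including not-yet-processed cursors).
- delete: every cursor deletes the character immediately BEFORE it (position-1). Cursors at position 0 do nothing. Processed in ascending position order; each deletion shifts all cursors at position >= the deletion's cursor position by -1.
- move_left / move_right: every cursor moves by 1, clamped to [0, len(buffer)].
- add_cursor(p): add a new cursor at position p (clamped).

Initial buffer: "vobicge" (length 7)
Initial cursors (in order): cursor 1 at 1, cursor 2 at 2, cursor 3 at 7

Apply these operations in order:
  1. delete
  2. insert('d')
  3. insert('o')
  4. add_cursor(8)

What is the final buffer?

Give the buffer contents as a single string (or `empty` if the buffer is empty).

Answer: ddoobicgdo

Derivation:
After op 1 (delete): buffer="bicg" (len 4), cursors c1@0 c2@0 c3@4, authorship ....
After op 2 (insert('d')): buffer="ddbicgd" (len 7), cursors c1@2 c2@2 c3@7, authorship 12....3
After op 3 (insert('o')): buffer="ddoobicgdo" (len 10), cursors c1@4 c2@4 c3@10, authorship 1212....33
After op 4 (add_cursor(8)): buffer="ddoobicgdo" (len 10), cursors c1@4 c2@4 c4@8 c3@10, authorship 1212....33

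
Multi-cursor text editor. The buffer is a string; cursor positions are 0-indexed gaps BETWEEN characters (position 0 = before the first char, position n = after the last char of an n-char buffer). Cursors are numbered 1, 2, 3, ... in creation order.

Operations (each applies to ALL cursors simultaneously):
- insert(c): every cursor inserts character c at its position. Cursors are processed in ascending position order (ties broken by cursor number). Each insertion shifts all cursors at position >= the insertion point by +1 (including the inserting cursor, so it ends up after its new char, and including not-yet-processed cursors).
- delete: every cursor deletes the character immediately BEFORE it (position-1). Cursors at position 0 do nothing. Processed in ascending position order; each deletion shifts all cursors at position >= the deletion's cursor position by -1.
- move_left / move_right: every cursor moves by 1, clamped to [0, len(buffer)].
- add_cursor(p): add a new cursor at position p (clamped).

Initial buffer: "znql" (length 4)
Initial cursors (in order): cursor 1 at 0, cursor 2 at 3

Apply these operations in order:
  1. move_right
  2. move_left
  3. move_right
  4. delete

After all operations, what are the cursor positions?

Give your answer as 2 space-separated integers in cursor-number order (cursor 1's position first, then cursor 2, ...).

After op 1 (move_right): buffer="znql" (len 4), cursors c1@1 c2@4, authorship ....
After op 2 (move_left): buffer="znql" (len 4), cursors c1@0 c2@3, authorship ....
After op 3 (move_right): buffer="znql" (len 4), cursors c1@1 c2@4, authorship ....
After op 4 (delete): buffer="nq" (len 2), cursors c1@0 c2@2, authorship ..

Answer: 0 2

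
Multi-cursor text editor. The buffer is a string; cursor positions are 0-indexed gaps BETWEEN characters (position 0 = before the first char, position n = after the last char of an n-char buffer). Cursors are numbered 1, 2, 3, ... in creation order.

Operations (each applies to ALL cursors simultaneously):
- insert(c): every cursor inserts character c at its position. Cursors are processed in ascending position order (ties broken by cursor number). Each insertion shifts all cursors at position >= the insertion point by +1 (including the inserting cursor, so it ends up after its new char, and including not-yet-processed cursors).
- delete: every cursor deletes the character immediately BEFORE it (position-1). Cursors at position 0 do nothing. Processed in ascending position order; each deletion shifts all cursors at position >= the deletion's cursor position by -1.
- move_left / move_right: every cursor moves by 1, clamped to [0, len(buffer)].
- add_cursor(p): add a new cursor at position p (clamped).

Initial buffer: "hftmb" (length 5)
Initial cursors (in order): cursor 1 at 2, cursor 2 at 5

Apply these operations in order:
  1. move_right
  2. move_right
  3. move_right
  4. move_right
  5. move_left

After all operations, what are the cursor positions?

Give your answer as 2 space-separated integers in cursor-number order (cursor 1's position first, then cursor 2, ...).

After op 1 (move_right): buffer="hftmb" (len 5), cursors c1@3 c2@5, authorship .....
After op 2 (move_right): buffer="hftmb" (len 5), cursors c1@4 c2@5, authorship .....
After op 3 (move_right): buffer="hftmb" (len 5), cursors c1@5 c2@5, authorship .....
After op 4 (move_right): buffer="hftmb" (len 5), cursors c1@5 c2@5, authorship .....
After op 5 (move_left): buffer="hftmb" (len 5), cursors c1@4 c2@4, authorship .....

Answer: 4 4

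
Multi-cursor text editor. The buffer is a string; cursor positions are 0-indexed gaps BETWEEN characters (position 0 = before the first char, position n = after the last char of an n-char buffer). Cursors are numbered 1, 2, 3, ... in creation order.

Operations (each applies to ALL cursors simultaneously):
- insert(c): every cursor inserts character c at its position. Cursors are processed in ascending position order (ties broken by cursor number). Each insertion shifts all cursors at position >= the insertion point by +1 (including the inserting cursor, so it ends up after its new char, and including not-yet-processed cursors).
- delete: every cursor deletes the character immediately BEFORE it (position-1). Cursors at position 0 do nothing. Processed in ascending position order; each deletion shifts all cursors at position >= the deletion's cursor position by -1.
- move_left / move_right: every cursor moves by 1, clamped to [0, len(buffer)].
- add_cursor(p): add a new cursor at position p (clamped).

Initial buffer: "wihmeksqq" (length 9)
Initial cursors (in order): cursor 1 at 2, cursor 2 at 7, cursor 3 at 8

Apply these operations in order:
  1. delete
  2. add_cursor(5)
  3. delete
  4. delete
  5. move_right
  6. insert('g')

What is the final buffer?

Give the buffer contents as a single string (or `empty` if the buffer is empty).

Answer: qgggg

Derivation:
After op 1 (delete): buffer="whmekq" (len 6), cursors c1@1 c2@5 c3@5, authorship ......
After op 2 (add_cursor(5)): buffer="whmekq" (len 6), cursors c1@1 c2@5 c3@5 c4@5, authorship ......
After op 3 (delete): buffer="hq" (len 2), cursors c1@0 c2@1 c3@1 c4@1, authorship ..
After op 4 (delete): buffer="q" (len 1), cursors c1@0 c2@0 c3@0 c4@0, authorship .
After op 5 (move_right): buffer="q" (len 1), cursors c1@1 c2@1 c3@1 c4@1, authorship .
After op 6 (insert('g')): buffer="qgggg" (len 5), cursors c1@5 c2@5 c3@5 c4@5, authorship .1234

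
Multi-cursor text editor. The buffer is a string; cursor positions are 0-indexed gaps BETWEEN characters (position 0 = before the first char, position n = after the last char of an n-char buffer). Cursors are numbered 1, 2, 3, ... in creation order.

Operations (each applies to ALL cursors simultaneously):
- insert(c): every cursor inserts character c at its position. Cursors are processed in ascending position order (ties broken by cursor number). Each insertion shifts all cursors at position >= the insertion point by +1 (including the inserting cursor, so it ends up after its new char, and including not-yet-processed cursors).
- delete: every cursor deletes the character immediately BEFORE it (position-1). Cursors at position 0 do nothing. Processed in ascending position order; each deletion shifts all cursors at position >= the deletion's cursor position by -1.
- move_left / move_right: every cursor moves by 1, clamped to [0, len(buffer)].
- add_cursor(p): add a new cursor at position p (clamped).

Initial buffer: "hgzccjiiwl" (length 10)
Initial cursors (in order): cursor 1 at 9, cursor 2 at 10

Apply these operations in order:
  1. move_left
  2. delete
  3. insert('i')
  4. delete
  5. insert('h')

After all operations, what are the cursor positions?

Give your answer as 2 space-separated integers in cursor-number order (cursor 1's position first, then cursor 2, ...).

Answer: 9 9

Derivation:
After op 1 (move_left): buffer="hgzccjiiwl" (len 10), cursors c1@8 c2@9, authorship ..........
After op 2 (delete): buffer="hgzccjil" (len 8), cursors c1@7 c2@7, authorship ........
After op 3 (insert('i')): buffer="hgzccjiiil" (len 10), cursors c1@9 c2@9, authorship .......12.
After op 4 (delete): buffer="hgzccjil" (len 8), cursors c1@7 c2@7, authorship ........
After op 5 (insert('h')): buffer="hgzccjihhl" (len 10), cursors c1@9 c2@9, authorship .......12.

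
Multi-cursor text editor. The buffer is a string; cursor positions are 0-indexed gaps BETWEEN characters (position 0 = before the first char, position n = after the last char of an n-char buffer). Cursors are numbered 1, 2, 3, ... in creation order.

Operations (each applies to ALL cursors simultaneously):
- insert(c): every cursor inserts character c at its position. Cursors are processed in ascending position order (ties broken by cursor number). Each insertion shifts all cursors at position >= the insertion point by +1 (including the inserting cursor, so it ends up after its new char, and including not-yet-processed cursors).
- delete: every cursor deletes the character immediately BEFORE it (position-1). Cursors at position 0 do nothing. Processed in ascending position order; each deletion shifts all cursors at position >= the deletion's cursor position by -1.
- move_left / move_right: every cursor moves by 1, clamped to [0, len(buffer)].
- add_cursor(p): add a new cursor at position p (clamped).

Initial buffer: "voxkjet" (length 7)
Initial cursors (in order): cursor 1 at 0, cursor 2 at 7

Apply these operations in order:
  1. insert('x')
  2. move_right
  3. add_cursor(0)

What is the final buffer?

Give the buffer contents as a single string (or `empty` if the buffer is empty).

Answer: xvoxkjetx

Derivation:
After op 1 (insert('x')): buffer="xvoxkjetx" (len 9), cursors c1@1 c2@9, authorship 1.......2
After op 2 (move_right): buffer="xvoxkjetx" (len 9), cursors c1@2 c2@9, authorship 1.......2
After op 3 (add_cursor(0)): buffer="xvoxkjetx" (len 9), cursors c3@0 c1@2 c2@9, authorship 1.......2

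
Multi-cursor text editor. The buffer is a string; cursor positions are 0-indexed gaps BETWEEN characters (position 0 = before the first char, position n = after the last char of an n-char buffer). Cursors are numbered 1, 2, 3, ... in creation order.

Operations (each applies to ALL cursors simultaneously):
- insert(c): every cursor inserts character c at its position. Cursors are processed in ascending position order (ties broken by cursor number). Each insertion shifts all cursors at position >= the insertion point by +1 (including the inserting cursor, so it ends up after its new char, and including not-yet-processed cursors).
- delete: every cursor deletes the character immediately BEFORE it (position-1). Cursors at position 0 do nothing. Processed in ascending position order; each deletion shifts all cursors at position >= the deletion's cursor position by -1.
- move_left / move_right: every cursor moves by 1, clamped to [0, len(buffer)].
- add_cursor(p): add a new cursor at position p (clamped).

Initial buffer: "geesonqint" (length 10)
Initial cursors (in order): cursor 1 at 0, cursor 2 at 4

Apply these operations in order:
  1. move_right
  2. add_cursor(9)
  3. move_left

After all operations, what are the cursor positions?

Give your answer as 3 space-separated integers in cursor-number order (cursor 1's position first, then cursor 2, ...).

Answer: 0 4 8

Derivation:
After op 1 (move_right): buffer="geesonqint" (len 10), cursors c1@1 c2@5, authorship ..........
After op 2 (add_cursor(9)): buffer="geesonqint" (len 10), cursors c1@1 c2@5 c3@9, authorship ..........
After op 3 (move_left): buffer="geesonqint" (len 10), cursors c1@0 c2@4 c3@8, authorship ..........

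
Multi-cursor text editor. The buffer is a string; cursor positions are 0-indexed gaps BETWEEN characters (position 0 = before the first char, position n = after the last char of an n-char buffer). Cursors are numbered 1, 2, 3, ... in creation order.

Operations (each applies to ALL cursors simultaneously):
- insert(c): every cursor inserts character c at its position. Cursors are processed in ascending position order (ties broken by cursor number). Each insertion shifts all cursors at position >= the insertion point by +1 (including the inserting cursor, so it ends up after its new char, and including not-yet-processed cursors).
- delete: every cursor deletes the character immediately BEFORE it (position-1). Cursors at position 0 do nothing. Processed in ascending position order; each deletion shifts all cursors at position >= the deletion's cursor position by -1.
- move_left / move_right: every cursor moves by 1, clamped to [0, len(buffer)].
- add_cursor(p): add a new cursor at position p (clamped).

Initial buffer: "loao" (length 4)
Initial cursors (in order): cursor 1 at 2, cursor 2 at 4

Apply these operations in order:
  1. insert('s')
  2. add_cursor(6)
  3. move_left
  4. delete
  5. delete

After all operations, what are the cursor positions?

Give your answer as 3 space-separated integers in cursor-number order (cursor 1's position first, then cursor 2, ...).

Answer: 0 0 0

Derivation:
After op 1 (insert('s')): buffer="losaos" (len 6), cursors c1@3 c2@6, authorship ..1..2
After op 2 (add_cursor(6)): buffer="losaos" (len 6), cursors c1@3 c2@6 c3@6, authorship ..1..2
After op 3 (move_left): buffer="losaos" (len 6), cursors c1@2 c2@5 c3@5, authorship ..1..2
After op 4 (delete): buffer="lss" (len 3), cursors c1@1 c2@2 c3@2, authorship .12
After op 5 (delete): buffer="s" (len 1), cursors c1@0 c2@0 c3@0, authorship 2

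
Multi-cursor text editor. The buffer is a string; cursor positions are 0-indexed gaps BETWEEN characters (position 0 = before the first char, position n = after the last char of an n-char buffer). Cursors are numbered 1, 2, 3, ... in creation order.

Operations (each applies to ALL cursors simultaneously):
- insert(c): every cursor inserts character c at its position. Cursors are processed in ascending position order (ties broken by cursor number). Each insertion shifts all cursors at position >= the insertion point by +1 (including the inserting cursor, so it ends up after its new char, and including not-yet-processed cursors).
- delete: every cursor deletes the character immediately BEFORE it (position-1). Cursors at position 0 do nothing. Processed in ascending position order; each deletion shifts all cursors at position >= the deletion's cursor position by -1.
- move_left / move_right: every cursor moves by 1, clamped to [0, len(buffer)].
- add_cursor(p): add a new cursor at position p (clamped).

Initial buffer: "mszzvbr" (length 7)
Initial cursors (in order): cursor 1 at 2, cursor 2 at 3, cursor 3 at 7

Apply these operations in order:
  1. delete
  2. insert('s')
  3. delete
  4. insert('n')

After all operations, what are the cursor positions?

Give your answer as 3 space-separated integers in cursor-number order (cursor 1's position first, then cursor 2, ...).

After op 1 (delete): buffer="mzvb" (len 4), cursors c1@1 c2@1 c3@4, authorship ....
After op 2 (insert('s')): buffer="msszvbs" (len 7), cursors c1@3 c2@3 c3@7, authorship .12...3
After op 3 (delete): buffer="mzvb" (len 4), cursors c1@1 c2@1 c3@4, authorship ....
After op 4 (insert('n')): buffer="mnnzvbn" (len 7), cursors c1@3 c2@3 c3@7, authorship .12...3

Answer: 3 3 7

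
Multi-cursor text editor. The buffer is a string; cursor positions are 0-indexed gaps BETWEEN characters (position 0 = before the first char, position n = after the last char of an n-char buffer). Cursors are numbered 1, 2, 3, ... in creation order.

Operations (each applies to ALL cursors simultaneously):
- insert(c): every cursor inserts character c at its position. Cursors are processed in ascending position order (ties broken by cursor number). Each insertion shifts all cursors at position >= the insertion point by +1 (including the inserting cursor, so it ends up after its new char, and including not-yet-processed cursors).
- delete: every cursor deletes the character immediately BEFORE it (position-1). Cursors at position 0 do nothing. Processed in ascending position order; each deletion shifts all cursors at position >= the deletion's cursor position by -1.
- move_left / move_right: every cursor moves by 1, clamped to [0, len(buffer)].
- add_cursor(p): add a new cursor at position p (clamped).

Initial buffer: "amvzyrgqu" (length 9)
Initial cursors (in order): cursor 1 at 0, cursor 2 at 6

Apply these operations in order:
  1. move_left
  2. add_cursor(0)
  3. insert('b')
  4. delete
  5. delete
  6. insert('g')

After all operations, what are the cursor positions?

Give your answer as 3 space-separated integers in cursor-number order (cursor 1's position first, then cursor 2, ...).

After op 1 (move_left): buffer="amvzyrgqu" (len 9), cursors c1@0 c2@5, authorship .........
After op 2 (add_cursor(0)): buffer="amvzyrgqu" (len 9), cursors c1@0 c3@0 c2@5, authorship .........
After op 3 (insert('b')): buffer="bbamvzybrgqu" (len 12), cursors c1@2 c3@2 c2@8, authorship 13.....2....
After op 4 (delete): buffer="amvzyrgqu" (len 9), cursors c1@0 c3@0 c2@5, authorship .........
After op 5 (delete): buffer="amvzrgqu" (len 8), cursors c1@0 c3@0 c2@4, authorship ........
After op 6 (insert('g')): buffer="ggamvzgrgqu" (len 11), cursors c1@2 c3@2 c2@7, authorship 13....2....

Answer: 2 7 2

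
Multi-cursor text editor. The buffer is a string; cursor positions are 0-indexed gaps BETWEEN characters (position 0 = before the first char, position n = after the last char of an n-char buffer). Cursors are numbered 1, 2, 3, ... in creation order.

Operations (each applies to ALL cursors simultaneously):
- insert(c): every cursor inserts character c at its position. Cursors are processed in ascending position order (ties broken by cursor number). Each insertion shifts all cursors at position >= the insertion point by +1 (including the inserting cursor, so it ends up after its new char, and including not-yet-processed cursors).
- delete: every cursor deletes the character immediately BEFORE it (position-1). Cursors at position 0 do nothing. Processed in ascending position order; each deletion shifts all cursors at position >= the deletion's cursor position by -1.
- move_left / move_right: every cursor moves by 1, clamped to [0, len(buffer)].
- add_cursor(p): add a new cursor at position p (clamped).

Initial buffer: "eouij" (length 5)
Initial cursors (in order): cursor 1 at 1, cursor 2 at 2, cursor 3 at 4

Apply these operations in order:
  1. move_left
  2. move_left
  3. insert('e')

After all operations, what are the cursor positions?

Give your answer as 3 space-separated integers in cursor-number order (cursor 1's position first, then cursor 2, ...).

Answer: 2 2 5

Derivation:
After op 1 (move_left): buffer="eouij" (len 5), cursors c1@0 c2@1 c3@3, authorship .....
After op 2 (move_left): buffer="eouij" (len 5), cursors c1@0 c2@0 c3@2, authorship .....
After op 3 (insert('e')): buffer="eeeoeuij" (len 8), cursors c1@2 c2@2 c3@5, authorship 12..3...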